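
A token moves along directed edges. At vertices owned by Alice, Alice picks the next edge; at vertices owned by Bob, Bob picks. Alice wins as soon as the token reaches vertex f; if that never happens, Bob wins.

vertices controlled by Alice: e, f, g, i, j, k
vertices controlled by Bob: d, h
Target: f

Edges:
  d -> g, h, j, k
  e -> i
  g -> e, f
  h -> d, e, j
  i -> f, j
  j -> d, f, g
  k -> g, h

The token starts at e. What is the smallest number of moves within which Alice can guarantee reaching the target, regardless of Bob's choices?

2

A0 = {f}
A1: add {g, i, j} — g (Alice) has g→f; i (Alice) has i→f; j (Alice) has j→f.
A2: add {e, k} — e (Alice) has e→i; k (Alice) has k→g.
A3 = A2; e.g. d (Bob) can still go to h. Fixed point.
e enters the attractor at level 2, so Alice can force the target in 2 moves from there.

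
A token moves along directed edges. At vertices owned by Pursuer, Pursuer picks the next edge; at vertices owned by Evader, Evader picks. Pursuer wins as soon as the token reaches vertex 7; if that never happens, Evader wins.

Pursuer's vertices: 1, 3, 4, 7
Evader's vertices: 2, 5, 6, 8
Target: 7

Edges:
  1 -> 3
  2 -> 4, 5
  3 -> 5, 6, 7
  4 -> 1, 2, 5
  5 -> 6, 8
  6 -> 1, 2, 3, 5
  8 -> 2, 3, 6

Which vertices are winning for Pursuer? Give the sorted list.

1, 3, 4, 7

A0 = {7}
A1: add {3} — 3 (Pursuer) has 3→7.
A2: add {1} — 1 (Pursuer) has 1→3.
A3: add {4} — 4 (Pursuer) has 4→1.
A4 = A3; e.g. 2 (Evader) can still go to 5. Fixed point.
Pursuer's winning region = {1, 3, 4, 7}.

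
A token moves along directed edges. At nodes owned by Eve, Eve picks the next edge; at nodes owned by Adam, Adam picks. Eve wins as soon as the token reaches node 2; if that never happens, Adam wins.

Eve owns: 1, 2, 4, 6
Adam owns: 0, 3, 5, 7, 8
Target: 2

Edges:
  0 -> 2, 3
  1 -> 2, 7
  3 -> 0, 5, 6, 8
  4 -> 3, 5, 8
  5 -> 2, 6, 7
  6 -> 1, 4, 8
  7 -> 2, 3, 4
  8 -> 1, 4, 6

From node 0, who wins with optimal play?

A0 = {2}
A1: add {1} — 1 (Eve) has 1→2.
A2: add {6} — 6 (Eve) has 6→1.
A3 = A2; e.g. 0 (Adam) can still go to 3. Fixed point.
0 never enters the attractor, so Adam can avoid the target forever.

Adam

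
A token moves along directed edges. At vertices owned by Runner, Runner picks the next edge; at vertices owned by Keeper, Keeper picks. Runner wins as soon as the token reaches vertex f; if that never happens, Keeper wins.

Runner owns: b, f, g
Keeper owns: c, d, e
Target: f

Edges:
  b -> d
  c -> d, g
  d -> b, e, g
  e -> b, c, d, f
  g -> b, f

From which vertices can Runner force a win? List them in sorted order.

A0 = {f}
A1: add {g} — g (Runner) has g→f.
A2 = A1; e.g. b (Runner) has no edge into A1. Fixed point.
Runner's winning region = {f, g}.

f, g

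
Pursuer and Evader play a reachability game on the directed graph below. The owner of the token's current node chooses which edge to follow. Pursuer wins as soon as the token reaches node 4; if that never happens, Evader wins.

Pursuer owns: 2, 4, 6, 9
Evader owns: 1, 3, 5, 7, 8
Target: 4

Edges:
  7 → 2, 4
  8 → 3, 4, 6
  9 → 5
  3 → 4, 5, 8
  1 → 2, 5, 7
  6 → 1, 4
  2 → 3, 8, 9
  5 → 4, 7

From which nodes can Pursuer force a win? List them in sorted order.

A0 = {4}
A1: add {6} — 6 (Pursuer) has 6→4.
A2 = A1; e.g. 1 (Evader) can still go to 2. Fixed point.
Pursuer's winning region = {4, 6}.

4, 6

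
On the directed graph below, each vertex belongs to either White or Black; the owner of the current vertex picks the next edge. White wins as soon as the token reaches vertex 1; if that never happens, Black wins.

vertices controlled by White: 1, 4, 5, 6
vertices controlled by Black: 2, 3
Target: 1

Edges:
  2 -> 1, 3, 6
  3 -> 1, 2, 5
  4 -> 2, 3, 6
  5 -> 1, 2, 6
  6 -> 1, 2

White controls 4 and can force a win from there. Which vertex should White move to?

6

A0 = {1}
A1: add {5, 6} — 5 (White) has 5→1; 6 (White) has 6→1.
A2: add {4} — 4 (White) has 4→6.
A3 = A2; e.g. 2 (Black) can still go to 3. Fixed point.
From 4, successor 6 is in the attractor (rank 1); the other successors 2, 3 are not.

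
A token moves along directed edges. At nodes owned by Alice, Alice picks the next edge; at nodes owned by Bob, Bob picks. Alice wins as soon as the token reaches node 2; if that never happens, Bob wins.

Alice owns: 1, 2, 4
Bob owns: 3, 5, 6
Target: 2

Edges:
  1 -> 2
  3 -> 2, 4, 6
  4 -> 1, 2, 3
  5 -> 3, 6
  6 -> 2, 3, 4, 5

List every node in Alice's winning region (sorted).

1, 2, 4

A0 = {2}
A1: add {1, 4} — 1 (Alice) has 1→2; 4 (Alice) has 4→2.
A2 = A1; e.g. 3 (Bob) can still go to 6. Fixed point.
Alice's winning region = {1, 2, 4}.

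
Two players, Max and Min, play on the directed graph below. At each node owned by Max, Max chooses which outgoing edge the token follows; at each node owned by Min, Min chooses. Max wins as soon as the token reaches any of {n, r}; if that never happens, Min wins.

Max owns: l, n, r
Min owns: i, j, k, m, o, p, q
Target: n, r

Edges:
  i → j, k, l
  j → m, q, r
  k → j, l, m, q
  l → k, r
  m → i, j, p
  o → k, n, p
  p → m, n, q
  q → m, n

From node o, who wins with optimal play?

A0 = {n, r}
A1: add {l} — l (Max) has l→r.
A2 = A1; e.g. i (Min) can still go to j. Fixed point.
o never enters the attractor, so Min can avoid the target forever.

Min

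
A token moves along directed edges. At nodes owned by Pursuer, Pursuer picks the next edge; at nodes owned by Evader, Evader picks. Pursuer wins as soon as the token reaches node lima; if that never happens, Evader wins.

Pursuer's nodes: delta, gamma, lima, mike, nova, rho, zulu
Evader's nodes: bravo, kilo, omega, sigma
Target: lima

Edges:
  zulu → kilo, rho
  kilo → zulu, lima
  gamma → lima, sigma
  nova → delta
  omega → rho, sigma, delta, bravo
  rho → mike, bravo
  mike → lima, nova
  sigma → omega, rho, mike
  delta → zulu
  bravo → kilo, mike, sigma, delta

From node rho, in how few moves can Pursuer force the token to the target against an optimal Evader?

A0 = {lima}
A1: add {gamma, mike} — gamma (Pursuer) has gamma→lima; mike (Pursuer) has mike→lima.
A2: add {rho} — rho (Pursuer) has rho→mike.
rho enters the attractor at level 2, so Pursuer can force the target in 2 moves from there.

2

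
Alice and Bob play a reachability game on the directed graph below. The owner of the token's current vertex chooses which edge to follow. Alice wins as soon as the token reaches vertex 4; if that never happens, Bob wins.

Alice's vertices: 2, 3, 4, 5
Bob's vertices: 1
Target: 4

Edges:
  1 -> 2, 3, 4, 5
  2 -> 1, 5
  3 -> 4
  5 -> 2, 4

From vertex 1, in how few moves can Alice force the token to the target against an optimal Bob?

3

A0 = {4}
A1: add {3, 5} — 3 (Alice) has 3→4; 5 (Alice) has 5→4.
A2: add {2} — 2 (Alice) has 2→5.
A3: add {1} — 1 (Bob): all of {2, 3, 4, 5} already in.
A3 = all vertices. Fixed point.
1 enters the attractor at level 3, so Alice can force the target in 3 moves from there.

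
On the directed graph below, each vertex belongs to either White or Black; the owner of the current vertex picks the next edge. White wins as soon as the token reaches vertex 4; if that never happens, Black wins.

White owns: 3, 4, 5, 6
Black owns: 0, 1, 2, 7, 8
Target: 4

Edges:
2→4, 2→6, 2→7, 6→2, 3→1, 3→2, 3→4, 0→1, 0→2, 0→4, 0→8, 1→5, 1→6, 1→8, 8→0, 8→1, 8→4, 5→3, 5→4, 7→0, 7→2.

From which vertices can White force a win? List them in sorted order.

3, 4, 5

A0 = {4}
A1: add {3, 5} — 3 (White) has 3→4; 5 (White) has 5→4.
A2 = A1; e.g. 0 (Black) can still go to 1. Fixed point.
White's winning region = {3, 4, 5}.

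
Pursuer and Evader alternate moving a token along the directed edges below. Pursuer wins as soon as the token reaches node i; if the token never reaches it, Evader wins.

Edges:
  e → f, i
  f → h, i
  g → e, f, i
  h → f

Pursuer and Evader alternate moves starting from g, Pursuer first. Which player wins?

Pursuer

Track states (vertex, player-to-move).
A0 = {(i,Pursuer), (i,Evader)}
A1: add {(e,Pursuer), (f,Pursuer), (g,Pursuer)}.
(g,Pursuer) ∈ A1 ⇒ Pursuer forces the target.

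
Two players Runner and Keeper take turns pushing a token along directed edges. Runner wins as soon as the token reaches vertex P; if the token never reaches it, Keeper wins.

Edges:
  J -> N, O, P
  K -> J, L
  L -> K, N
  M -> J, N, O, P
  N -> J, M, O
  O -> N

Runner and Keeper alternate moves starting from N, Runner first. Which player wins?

Track states (vertex, player-to-move).
A0 = {(P,Runner), (P,Keeper)}
A1: add {(J,Runner), (M,Runner)}.
A2 = A1; e.g. (J,Keeper) stays out. (N,Runner) never enters ⇒ Keeper avoids the target.

Keeper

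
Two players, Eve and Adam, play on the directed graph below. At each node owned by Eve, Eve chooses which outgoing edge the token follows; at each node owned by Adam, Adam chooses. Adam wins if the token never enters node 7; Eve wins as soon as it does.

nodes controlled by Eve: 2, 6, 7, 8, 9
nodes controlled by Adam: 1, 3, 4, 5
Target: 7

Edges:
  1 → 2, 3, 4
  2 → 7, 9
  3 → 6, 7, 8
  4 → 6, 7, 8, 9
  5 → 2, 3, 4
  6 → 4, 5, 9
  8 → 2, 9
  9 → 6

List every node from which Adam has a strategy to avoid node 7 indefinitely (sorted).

1, 3, 4, 5, 6, 9

A0 = {7}
A1: add {2} — 2 (Eve) has 2→7.
A2: add {8} — 8 (Eve) has 8→2.
A3 = A2; e.g. 1 (Adam) can still go to 3. Fixed point.
Eve's attractor = {2, 7, 8}; Adam avoids the target exactly from the complement.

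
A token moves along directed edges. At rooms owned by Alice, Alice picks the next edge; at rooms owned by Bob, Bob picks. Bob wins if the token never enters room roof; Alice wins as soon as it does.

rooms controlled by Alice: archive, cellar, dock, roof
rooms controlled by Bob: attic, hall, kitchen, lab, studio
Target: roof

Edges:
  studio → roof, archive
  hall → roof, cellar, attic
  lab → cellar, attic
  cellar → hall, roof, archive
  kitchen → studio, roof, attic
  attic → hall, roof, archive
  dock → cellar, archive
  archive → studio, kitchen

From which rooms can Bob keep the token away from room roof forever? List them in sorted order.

archive, attic, hall, kitchen, lab, studio

A0 = {roof}
A1: add {cellar} — cellar (Alice) has cellar→roof.
A2: add {dock} — dock (Alice) has dock→cellar.
A3 = A2; e.g. studio (Bob) can still go to archive. Fixed point.
Alice's attractor = {cellar, dock, roof}; Bob avoids the target exactly from the complement.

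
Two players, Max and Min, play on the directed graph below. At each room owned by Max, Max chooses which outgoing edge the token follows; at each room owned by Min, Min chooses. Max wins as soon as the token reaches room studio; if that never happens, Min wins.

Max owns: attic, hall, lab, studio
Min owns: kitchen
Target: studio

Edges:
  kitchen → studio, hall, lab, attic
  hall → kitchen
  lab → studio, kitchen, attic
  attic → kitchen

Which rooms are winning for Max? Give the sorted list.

lab, studio

A0 = {studio}
A1: add {lab} — lab (Max) has lab→studio.
A2 = A1; e.g. kitchen (Min) can still go to hall. Fixed point.
Max's winning region = {lab, studio}.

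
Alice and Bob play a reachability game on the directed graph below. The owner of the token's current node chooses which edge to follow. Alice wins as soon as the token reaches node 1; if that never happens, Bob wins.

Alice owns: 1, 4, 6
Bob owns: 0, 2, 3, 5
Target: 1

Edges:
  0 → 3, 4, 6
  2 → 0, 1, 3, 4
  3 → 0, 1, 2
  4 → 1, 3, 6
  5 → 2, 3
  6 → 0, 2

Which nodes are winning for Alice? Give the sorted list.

A0 = {1}
A1: add {4} — 4 (Alice) has 4→1.
A2 = A1; e.g. 0 (Bob) can still go to 3. Fixed point.
Alice's winning region = {1, 4}.

1, 4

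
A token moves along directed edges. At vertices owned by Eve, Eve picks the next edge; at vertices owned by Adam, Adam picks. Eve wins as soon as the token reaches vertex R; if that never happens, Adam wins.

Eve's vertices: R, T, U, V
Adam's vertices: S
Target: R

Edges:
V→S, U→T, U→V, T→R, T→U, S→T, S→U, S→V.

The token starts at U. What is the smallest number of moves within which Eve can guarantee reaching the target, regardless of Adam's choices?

A0 = {R}
A1: add {T} — T (Eve) has T→R.
A2: add {U} — U (Eve) has U→T.
A3 = A2; e.g. S (Adam) can still go to V. Fixed point.
U enters the attractor at level 2, so Eve can force the target in 2 moves from there.

2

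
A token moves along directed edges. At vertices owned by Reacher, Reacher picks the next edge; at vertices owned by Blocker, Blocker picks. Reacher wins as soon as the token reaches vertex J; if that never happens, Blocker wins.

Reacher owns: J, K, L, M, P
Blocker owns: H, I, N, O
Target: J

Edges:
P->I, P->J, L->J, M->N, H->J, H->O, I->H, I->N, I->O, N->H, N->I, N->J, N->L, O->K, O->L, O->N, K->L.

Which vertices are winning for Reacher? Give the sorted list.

A0 = {J}
A1: add {L, P} — L (Reacher) has L→J; P (Reacher) has P→J.
A2: add {K} — K (Reacher) has K→L.
A3 = A2; e.g. H (Blocker) can still go to O. Fixed point.
Reacher's winning region = {J, K, L, P}.

J, K, L, P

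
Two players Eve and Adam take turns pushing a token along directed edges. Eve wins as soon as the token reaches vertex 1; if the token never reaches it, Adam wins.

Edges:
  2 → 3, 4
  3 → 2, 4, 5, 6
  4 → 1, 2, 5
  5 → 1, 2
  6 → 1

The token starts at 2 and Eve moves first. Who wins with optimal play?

Adam

Track states (vertex, player-to-move).
A0 = {(1,Eve), (1,Adam)}
A1: add {(4,Eve), (5,Eve), (6,Eve), (6,Adam)}.
A2: add {(3,Eve)}.
A3: add {(2,Adam)}.
A4 = A3; e.g. (2,Eve) stays out. (2,Eve) never enters ⇒ Adam avoids the target.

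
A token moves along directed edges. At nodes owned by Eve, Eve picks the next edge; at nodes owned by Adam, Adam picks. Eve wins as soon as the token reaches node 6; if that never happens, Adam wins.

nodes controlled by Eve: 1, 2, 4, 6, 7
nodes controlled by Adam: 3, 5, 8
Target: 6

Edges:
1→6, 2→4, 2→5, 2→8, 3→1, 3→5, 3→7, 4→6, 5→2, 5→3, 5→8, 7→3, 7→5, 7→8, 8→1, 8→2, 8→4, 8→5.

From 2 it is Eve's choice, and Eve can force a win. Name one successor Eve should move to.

4

A0 = {6}
A1: add {1, 4} — 1 (Eve) has 1→6; 4 (Eve) has 4→6.
A2: add {2} — 2 (Eve) has 2→4.
A3 = A2; e.g. 3 (Adam) can still go to 5. Fixed point.
From 2, successor 4 is in the attractor (rank 1); the other successors 5, 8 are not.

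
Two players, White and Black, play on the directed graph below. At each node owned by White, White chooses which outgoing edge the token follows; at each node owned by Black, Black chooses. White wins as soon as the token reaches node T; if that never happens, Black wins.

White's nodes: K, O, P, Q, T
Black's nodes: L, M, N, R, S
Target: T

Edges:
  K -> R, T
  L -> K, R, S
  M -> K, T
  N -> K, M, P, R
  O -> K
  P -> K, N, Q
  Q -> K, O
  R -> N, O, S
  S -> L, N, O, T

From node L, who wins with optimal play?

A0 = {T}
A1: add {K} — K (White) has K→T.
A2: add {M, O, P, Q} — M (Black): all of {K, T} already in; O (White) has O→K; P (White) has P→K; Q (White) has Q→K.
A3 = A2; e.g. L (Black) can still go to R. Fixed point.
L never enters the attractor, so Black can avoid the target forever.

Black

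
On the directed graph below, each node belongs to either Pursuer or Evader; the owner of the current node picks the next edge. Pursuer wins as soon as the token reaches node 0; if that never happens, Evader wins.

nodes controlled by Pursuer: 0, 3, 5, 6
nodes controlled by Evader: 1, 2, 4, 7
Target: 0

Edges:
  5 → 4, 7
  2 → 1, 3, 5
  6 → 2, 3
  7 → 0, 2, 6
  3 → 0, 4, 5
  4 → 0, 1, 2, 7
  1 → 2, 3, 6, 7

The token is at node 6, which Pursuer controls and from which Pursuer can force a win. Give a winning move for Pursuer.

A0 = {0}
A1: add {3} — 3 (Pursuer) has 3→0.
A2: add {6} — 6 (Pursuer) has 6→3.
A3 = A2; e.g. 1 (Evader) can still go to 2. Fixed point.
From 6, successor 3 is in the attractor (rank 1); the other successor 2 is not.

3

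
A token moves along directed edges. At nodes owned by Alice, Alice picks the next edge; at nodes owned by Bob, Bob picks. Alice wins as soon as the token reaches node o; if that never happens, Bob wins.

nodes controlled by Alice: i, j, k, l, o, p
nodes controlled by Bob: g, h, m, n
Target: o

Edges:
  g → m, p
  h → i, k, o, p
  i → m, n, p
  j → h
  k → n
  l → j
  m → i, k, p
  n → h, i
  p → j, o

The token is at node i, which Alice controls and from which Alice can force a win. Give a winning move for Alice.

A0 = {o}
A1: add {p} — p (Alice) has p→o.
A2: add {i} — i (Alice) has i→p.
A3 = A2; e.g. g (Bob) can still go to m. Fixed point.
From i, successor p is in the attractor (rank 1); the other successors m, n are not.

p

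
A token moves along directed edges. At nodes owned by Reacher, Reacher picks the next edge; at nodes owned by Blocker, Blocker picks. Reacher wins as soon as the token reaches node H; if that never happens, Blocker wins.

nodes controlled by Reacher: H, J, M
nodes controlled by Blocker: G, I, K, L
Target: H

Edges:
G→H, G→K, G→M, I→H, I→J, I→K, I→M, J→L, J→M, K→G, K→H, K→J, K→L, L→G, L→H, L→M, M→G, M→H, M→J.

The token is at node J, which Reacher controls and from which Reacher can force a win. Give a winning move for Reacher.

A0 = {H}
A1: add {M} — M (Reacher) has M→H.
A2: add {J} — J (Reacher) has J→M.
A3 = A2; e.g. G (Blocker) can still go to K. Fixed point.
From J, successor M is in the attractor (rank 1); the other successor L is not.

M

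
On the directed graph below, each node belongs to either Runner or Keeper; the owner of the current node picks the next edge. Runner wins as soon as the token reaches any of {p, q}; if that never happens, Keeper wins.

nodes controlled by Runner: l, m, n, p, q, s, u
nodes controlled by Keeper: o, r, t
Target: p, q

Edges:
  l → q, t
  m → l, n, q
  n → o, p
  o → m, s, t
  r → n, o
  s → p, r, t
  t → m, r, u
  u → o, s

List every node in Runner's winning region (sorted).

A0 = {p, q}
A1: add {l, m, n, s} — l (Runner) has l→q; m (Runner) has m→q; n (Runner) has n→p; s (Runner) has s→p.
A2: add {u} — u (Runner) has u→s.
A3 = A2; e.g. o (Keeper) can still go to t. Fixed point.
Runner's winning region = {l, m, n, p, q, s, u}.

l, m, n, p, q, s, u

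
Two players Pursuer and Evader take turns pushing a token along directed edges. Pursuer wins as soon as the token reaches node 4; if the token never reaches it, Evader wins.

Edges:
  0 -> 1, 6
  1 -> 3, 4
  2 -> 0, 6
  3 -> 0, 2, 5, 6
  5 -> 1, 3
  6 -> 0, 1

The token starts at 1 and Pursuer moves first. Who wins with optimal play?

Track states (vertex, player-to-move).
A0 = {(4,Pursuer), (4,Evader)}
A1: add {(1,Pursuer)}.
(1,Pursuer) ∈ A1 ⇒ Pursuer forces the target.

Pursuer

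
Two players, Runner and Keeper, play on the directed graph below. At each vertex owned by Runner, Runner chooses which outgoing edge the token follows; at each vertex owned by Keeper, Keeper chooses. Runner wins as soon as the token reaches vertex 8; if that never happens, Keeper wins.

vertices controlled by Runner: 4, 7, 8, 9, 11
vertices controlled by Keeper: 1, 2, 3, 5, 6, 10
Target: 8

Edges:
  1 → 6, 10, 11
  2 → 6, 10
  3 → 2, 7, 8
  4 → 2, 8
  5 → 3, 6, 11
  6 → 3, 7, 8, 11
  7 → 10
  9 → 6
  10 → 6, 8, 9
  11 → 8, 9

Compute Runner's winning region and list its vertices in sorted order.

4, 8, 11

A0 = {8}
A1: add {4, 11} — 4 (Runner) has 4→8; 11 (Runner) has 11→8.
A2 = A1; e.g. 1 (Keeper) can still go to 6. Fixed point.
Runner's winning region = {4, 8, 11}.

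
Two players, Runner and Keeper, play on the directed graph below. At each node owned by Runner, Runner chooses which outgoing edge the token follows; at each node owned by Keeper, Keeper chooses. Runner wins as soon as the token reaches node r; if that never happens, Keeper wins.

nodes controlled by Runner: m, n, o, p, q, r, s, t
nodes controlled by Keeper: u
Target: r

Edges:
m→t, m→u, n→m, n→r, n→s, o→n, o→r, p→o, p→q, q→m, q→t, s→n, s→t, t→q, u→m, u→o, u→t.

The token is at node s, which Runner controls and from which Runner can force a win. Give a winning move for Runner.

n

A0 = {r}
A1: add {n, o} — n (Runner) has n→r; o (Runner) has o→r.
A2: add {p, s} — p (Runner) has p→o; s (Runner) has s→n.
A3 = A2; e.g. m (Runner) has no edge into A2. Fixed point.
From s, successor n is in the attractor (rank 1); the other successor t is not.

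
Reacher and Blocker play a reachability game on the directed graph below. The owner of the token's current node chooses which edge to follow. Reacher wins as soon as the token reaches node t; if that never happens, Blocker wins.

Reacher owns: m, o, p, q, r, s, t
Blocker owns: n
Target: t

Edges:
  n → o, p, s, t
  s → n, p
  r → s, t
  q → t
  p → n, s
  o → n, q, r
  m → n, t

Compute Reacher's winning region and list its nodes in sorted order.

m, o, q, r, t

A0 = {t}
A1: add {m, q, r} — m (Reacher) has m→t; q (Reacher) has q→t; r (Reacher) has r→t.
A2: add {o} — o (Reacher) has o→q.
A3 = A2; e.g. n (Blocker) can still go to p. Fixed point.
Reacher's winning region = {m, o, q, r, t}.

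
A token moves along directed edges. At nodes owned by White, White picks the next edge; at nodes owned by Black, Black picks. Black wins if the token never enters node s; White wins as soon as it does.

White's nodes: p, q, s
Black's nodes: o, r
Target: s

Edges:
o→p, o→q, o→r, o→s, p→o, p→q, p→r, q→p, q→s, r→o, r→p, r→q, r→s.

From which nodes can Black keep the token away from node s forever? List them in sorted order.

o, r

A0 = {s}
A1: add {q} — q (White) has q→s.
A2: add {p} — p (White) has p→q.
A3 = A2; e.g. o (Black) can still go to r. Fixed point.
White's attractor = {p, q, s}; Black avoids the target exactly from the complement.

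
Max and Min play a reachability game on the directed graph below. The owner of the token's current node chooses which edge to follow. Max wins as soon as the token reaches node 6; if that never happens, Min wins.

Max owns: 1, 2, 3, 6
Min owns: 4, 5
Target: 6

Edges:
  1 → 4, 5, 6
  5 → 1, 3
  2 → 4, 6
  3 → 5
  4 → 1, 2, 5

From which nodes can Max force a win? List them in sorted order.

1, 2, 6

A0 = {6}
A1: add {1, 2} — 1 (Max) has 1→6; 2 (Max) has 2→6.
A2 = A1; e.g. 3 (Max) has no edge into A1. Fixed point.
Max's winning region = {1, 2, 6}.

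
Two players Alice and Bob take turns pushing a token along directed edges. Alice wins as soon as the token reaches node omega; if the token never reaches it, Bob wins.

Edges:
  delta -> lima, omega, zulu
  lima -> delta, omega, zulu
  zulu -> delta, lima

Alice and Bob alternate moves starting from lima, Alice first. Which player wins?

Track states (vertex, player-to-move).
A0 = {(omega,Alice), (omega,Bob)}
A1: add {(delta,Alice), (lima,Alice)}.
(lima,Alice) ∈ A1 ⇒ Alice forces the target.

Alice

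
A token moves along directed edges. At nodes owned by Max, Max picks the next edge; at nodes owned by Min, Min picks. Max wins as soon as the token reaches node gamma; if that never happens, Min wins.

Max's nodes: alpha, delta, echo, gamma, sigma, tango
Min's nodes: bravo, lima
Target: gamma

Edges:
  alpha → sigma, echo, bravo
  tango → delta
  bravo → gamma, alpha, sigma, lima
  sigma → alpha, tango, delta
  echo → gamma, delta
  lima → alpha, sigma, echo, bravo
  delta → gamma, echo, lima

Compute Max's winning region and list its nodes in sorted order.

alpha, delta, echo, gamma, sigma, tango

A0 = {gamma}
A1: add {delta, echo} — echo (Max) has echo→gamma; delta (Max) has delta→gamma.
A2: add {alpha, sigma, tango} — alpha (Max) has alpha→echo; sigma (Max) has sigma→delta; tango (Max) has tango→delta.
A3 = A2; e.g. lima (Min) can still go to bravo. Fixed point.
Max's winning region = {alpha, delta, echo, gamma, sigma, tango}.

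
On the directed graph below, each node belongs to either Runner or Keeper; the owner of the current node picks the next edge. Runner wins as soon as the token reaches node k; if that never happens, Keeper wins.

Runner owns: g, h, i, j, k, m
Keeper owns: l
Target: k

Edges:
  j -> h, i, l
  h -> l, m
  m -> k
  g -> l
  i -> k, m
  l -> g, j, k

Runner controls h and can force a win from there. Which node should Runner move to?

A0 = {k}
A1: add {i, m} — i (Runner) has i→k; m (Runner) has m→k.
A2: add {h, j} — h (Runner) has h→m; j (Runner) has j→i.
A3 = A2; e.g. g (Runner) has no edge into A2. Fixed point.
From h, successor m is in the attractor (rank 1); the other successor l is not.

m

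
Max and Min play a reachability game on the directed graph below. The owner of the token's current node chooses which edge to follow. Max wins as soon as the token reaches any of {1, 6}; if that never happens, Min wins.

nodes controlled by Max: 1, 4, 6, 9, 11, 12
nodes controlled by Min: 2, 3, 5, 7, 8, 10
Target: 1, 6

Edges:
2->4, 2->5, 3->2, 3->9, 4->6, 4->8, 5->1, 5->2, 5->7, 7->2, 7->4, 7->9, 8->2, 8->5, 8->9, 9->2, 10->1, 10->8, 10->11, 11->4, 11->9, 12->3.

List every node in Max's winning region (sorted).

1, 4, 6, 11

A0 = {1, 6}
A1: add {4} — 4 (Max) has 4→6.
A2: add {11} — 11 (Max) has 11→4.
A3 = A2; e.g. 2 (Min) can still go to 5. Fixed point.
Max's winning region = {1, 4, 6, 11}.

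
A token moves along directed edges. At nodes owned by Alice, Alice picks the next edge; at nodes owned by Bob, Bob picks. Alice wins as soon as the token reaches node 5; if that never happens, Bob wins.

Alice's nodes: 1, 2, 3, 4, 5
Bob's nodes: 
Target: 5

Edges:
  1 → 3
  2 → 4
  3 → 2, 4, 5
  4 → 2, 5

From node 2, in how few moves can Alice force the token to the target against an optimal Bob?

A0 = {5}
A1: add {3, 4} — 3 (Alice) has 3→5; 4 (Alice) has 4→5.
A2: add {1, 2} — 1 (Alice) has 1→3; 2 (Alice) has 2→4.
A2 = all vertices. Fixed point.
2 enters the attractor at level 2, so Alice can force the target in 2 moves from there.

2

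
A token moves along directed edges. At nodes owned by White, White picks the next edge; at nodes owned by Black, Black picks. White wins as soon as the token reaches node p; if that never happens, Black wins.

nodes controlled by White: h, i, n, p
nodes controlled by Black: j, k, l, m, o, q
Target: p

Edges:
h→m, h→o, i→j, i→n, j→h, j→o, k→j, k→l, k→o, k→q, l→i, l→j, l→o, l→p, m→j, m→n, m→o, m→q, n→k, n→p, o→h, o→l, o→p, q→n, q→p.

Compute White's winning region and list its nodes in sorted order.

i, n, p, q

A0 = {p}
A1: add {n} — n (White) has n→p.
A2: add {i, q} — i (White) has i→n; q (Black): all of {n, p} already in.
A3 = A2; e.g. h (White) has no edge into A2. Fixed point.
White's winning region = {i, n, p, q}.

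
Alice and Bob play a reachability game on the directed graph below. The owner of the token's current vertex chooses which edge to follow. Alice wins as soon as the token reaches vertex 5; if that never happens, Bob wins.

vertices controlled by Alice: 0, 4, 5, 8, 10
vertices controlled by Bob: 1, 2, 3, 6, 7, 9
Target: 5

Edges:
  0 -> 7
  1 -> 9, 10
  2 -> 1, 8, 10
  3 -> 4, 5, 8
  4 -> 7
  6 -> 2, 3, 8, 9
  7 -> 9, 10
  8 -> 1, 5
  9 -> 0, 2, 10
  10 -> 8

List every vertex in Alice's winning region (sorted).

5, 8, 10

A0 = {5}
A1: add {8} — 8 (Alice) has 8→5.
A2: add {10} — 10 (Alice) has 10→8.
A3 = A2; e.g. 0 (Alice) has no edge into A2. Fixed point.
Alice's winning region = {5, 8, 10}.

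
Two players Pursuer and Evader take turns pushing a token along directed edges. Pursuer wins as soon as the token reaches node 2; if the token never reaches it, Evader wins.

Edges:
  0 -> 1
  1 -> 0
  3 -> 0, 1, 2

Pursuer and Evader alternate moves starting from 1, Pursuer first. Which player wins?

Evader

Track states (vertex, player-to-move).
A0 = {(2,Pursuer), (2,Evader)}
A1: add {(3,Pursuer)}.
A2 = A1; e.g. (0,Pursuer) stays out. (1,Pursuer) never enters ⇒ Evader avoids the target.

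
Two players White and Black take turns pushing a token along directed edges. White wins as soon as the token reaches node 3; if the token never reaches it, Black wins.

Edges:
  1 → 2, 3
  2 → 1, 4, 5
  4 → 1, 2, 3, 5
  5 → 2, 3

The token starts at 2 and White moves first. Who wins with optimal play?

Track states (vertex, player-to-move).
A0 = {(3,White), (3,Black)}
A1: add {(1,White), (4,White), (5,White)}.
A2: add {(2,Black)}.
A3 = A2; e.g. (1,Black) stays out. (2,White) never enters ⇒ Black avoids the target.

Black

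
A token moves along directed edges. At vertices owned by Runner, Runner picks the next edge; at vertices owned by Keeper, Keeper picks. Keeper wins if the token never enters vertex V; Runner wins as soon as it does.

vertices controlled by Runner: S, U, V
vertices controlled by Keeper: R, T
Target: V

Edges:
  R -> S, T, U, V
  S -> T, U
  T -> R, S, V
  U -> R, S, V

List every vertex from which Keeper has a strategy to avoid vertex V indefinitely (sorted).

R, T

A0 = {V}
A1: add {U} — U (Runner) has U→V.
A2: add {S} — S (Runner) has S→U.
A3 = A2; e.g. R (Keeper) can still go to T. Fixed point.
Runner's attractor = {S, U, V}; Keeper avoids the target exactly from the complement.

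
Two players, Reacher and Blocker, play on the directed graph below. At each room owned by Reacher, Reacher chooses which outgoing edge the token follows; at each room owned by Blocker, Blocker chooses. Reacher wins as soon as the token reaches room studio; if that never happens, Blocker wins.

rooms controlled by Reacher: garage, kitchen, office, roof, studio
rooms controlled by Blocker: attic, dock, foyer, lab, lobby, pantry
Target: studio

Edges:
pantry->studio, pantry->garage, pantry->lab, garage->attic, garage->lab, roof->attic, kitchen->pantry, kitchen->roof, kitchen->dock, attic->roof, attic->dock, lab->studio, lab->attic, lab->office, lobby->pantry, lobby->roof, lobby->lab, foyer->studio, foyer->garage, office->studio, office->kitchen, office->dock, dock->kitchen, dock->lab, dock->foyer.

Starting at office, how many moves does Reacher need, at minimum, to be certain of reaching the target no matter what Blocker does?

1

A0 = {studio}
A1: add {office} — office (Reacher) has office→studio.
A2 = A1; e.g. pantry (Blocker) can still go to garage. Fixed point.
office enters the attractor at level 1, so Reacher can force the target in 1 move from there.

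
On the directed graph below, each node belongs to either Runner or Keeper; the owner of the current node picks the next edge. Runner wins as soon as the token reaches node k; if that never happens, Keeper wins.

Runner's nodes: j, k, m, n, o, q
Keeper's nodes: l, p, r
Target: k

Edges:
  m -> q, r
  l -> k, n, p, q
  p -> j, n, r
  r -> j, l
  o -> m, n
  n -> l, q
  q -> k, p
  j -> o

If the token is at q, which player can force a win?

Runner

A0 = {k}
A1: add {q} — q (Runner) has q→k.
q ∈ A1, so Runner can force the target.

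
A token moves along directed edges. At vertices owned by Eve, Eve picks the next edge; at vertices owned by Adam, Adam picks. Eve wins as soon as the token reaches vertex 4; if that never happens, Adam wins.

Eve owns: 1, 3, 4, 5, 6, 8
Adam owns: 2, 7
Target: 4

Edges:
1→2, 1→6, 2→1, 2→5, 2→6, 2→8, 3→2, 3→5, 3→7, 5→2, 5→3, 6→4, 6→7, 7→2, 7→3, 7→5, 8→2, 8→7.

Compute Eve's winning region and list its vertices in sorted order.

A0 = {4}
A1: add {6} — 6 (Eve) has 6→4.
A2: add {1} — 1 (Eve) has 1→6.
A3 = A2; e.g. 2 (Adam) can still go to 5. Fixed point.
Eve's winning region = {1, 4, 6}.

1, 4, 6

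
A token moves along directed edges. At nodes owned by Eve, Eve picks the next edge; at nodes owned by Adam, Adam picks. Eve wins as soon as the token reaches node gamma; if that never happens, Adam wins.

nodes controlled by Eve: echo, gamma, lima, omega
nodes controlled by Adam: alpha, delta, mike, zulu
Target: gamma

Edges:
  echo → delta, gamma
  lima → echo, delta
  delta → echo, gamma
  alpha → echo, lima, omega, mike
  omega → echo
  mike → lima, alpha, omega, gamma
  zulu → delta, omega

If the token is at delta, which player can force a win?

Eve

A0 = {gamma}
A1: add {echo} — echo (Eve) has echo→gamma.
A2: add {delta, lima, omega} — lima (Eve) has lima→echo; delta (Adam): all of {echo, gamma} already in; omega (Eve) has omega→echo.
delta ∈ A2, so Eve can force the target.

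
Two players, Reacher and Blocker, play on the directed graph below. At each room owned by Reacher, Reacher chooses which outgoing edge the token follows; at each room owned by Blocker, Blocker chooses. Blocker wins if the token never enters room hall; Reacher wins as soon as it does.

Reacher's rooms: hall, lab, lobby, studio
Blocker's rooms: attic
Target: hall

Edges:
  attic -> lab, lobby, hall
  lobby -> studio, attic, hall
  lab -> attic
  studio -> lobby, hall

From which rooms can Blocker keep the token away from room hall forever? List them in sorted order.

attic, lab

A0 = {hall}
A1: add {lobby, studio} — studio (Reacher) has studio→hall; lobby (Reacher) has lobby→hall.
A2 = A1; e.g. lab (Reacher) has no edge into A1. Fixed point.
Reacher's attractor = {hall, lobby, studio}; Blocker avoids the target exactly from the complement.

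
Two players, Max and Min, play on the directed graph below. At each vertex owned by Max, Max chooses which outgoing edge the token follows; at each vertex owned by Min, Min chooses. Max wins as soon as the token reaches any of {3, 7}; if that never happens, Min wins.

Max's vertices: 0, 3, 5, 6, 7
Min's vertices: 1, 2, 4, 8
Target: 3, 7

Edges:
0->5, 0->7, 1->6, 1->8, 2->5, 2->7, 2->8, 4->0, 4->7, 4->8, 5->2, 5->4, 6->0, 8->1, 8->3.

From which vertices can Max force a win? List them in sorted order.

A0 = {3, 7}
A1: add {0} — 0 (Max) has 0→7.
A2: add {6} — 6 (Max) has 6→0.
A3 = A2; e.g. 1 (Min) can still go to 8. Fixed point.
Max's winning region = {0, 3, 6, 7}.

0, 3, 6, 7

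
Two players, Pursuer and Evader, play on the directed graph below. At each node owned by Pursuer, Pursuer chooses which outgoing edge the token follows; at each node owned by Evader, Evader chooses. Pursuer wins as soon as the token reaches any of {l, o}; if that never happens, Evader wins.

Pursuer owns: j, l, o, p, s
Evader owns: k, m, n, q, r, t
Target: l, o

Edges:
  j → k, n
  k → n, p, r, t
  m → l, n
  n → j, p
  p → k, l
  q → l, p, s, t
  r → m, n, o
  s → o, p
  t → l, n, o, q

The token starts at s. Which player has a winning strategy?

Pursuer

A0 = {l, o}
A1: add {p, s} — p (Pursuer) has p→l; s (Pursuer) has s→o.
A2 = A1; e.g. j (Pursuer) has no edge into A1. Fixed point.
s ∈ A1, so Pursuer can force the target.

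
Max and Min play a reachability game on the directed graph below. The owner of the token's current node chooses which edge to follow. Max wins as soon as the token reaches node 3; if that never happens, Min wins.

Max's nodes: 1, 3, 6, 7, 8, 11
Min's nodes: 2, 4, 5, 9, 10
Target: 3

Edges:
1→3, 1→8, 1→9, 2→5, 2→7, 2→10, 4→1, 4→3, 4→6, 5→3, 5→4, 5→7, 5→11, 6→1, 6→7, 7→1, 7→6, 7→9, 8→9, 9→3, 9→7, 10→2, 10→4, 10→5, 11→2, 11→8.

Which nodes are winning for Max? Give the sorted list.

1, 3, 4, 5, 6, 7, 8, 9, 11

A0 = {3}
A1: add {1} — 1 (Max) has 1→3.
A2: add {6, 7} — 6 (Max) has 6→1; 7 (Max) has 7→1.
A3: add {4, 9} — 4 (Min): all of {1, 3, 6} already in; 9 (Min): all of {3, 7} already in.
A4: add {8} — 8 (Max) has 8→9.
A5: add {11} — 11 (Max) has 11→8.
A6: add {5} — 5 (Min): all of {3, 4, 7, 11} already in.
A7 = A6; e.g. 2 (Min) can still go to 10. Fixed point.
Max's winning region = {1, 3, 4, 5, 6, 7, 8, 9, 11}.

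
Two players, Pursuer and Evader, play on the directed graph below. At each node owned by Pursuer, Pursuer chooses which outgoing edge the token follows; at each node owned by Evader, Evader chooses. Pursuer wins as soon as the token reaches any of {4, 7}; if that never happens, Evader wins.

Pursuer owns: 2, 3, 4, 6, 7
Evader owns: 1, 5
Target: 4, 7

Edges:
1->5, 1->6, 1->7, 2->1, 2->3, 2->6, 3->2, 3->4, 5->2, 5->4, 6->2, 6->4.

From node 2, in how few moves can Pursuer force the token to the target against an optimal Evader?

A0 = {4, 7}
A1: add {3, 6} — 3 (Pursuer) has 3→4; 6 (Pursuer) has 6→4.
A2: add {2} — 2 (Pursuer) has 2→3.
2 enters the attractor at level 2, so Pursuer can force the target in 2 moves from there.

2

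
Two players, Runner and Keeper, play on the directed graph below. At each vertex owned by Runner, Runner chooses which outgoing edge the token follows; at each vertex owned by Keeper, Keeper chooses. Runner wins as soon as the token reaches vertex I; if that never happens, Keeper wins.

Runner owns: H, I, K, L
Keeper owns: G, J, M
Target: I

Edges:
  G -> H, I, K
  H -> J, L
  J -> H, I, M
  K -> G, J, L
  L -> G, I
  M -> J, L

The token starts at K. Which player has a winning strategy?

Runner

A0 = {I}
A1: add {L} — L (Runner) has L→I.
A2: add {H, K} — H (Runner) has H→L; K (Runner) has K→L.
K ∈ A2, so Runner can force the target.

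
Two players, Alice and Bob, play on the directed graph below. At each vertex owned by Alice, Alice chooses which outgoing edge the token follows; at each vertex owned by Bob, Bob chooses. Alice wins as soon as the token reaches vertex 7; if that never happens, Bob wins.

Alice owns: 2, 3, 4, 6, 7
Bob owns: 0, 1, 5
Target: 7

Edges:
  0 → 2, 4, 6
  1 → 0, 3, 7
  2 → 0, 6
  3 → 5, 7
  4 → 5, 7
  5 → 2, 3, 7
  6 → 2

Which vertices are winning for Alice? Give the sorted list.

3, 4, 7

A0 = {7}
A1: add {3, 4} — 3 (Alice) has 3→7; 4 (Alice) has 4→7.
A2 = A1; e.g. 0 (Bob) can still go to 2. Fixed point.
Alice's winning region = {3, 4, 7}.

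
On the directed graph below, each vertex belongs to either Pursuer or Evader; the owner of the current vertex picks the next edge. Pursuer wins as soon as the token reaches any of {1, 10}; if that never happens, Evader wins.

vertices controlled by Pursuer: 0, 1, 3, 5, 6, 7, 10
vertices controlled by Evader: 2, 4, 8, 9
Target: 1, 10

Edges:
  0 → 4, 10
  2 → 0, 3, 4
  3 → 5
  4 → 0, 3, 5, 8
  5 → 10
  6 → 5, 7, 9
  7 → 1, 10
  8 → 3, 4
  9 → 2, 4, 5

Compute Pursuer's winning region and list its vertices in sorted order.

0, 1, 3, 5, 6, 7, 10

A0 = {1, 10}
A1: add {0, 5, 7} — 0 (Pursuer) has 0→10; 5 (Pursuer) has 5→10; 7 (Pursuer) has 7→1.
A2: add {3, 6} — 3 (Pursuer) has 3→5; 6 (Pursuer) has 6→5.
A3 = A2; e.g. 2 (Evader) can still go to 4. Fixed point.
Pursuer's winning region = {0, 1, 3, 5, 6, 7, 10}.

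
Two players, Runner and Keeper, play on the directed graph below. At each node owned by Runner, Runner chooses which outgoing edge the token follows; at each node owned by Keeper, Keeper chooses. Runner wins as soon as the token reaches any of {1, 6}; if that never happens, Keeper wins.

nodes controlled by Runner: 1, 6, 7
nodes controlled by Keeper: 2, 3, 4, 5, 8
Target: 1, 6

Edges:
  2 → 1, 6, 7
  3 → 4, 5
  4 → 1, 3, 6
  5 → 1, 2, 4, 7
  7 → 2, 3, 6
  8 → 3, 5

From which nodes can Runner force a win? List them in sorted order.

A0 = {1, 6}
A1: add {7} — 7 (Runner) has 7→6.
A2: add {2} — 2 (Keeper): all of {1, 6, 7} already in.
A3 = A2; e.g. 3 (Keeper) can still go to 4. Fixed point.
Runner's winning region = {1, 2, 6, 7}.

1, 2, 6, 7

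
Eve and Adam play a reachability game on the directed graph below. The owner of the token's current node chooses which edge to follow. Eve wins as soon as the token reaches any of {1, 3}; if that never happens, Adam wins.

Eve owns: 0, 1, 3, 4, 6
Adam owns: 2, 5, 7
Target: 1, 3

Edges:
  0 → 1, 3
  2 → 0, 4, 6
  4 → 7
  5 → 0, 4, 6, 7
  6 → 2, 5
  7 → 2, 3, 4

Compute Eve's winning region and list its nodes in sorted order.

0, 1, 3

A0 = {1, 3}
A1: add {0} — 0 (Eve) has 0→1.
A2 = A1; e.g. 2 (Adam) can still go to 4. Fixed point.
Eve's winning region = {0, 1, 3}.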